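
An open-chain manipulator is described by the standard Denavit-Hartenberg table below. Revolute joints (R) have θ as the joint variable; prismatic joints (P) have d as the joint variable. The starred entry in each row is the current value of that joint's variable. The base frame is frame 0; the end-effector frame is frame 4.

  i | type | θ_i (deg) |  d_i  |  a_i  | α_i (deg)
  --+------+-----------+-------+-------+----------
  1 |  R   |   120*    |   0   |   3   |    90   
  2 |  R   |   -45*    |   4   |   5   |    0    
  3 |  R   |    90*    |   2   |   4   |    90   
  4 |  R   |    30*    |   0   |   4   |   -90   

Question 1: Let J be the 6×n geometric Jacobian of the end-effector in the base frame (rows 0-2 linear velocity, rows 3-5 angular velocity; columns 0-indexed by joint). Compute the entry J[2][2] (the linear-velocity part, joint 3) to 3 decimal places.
5.278

axis z_2 = (0.8660,0.5000,0.0000); lever o_n−o_2 = (0.8251,6.5708,5.2779)
cross product → J_v[:, 2] = (2.6390,-4.5708,5.2779)
J_ω[:, 2] = z_2
entry J[2][2] = 5.2779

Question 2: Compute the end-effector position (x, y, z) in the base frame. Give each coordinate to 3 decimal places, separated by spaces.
1.021 14.231 1.742

after link 1: o_1 = (-1.5000, 2.5981, 0.0000)
after link 2: o_2 = (0.1963, 7.6599, -3.5355)
after link 3: o_3 = (0.5142, 11.1094, -0.7071)
after link 4: o_4 = (1.0215, 14.2307, 1.7424)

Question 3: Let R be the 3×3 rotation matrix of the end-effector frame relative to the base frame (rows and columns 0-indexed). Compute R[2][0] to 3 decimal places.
0.612

End-effector x-axis (col 0 of R) = (0.1268,0.7803,0.6124)
R[2][0] = 0.6124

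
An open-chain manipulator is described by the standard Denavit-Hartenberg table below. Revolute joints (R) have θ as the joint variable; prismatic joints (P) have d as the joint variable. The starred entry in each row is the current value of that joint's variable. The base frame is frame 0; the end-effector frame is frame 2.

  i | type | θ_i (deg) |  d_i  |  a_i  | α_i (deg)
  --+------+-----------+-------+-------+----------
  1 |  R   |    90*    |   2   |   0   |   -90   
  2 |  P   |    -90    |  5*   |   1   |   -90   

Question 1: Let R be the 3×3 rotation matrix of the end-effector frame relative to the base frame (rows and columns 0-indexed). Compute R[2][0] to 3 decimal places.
End-effector x-axis (col 0 of R) = (0.0000,0.0000,1.0000)
R[2][0] = 1.0000

1.000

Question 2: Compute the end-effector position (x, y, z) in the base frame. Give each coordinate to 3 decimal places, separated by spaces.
after link 1: o_1 = (0.0000, 0.0000, 2.0000)
after link 2: o_2 = (-5.0000, 0.0000, 3.0000)

-5.000 0.000 3.000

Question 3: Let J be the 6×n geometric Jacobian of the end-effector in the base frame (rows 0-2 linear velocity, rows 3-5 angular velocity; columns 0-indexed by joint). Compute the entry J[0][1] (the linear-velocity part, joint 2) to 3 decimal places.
prismatic axis z_1 = (-1.0000,0.0000,0.0000)
J_v[:, 1] = z_1; J_ω[:, 1] = (0,0,0)
entry J[0][1] = -1.0000

-1.000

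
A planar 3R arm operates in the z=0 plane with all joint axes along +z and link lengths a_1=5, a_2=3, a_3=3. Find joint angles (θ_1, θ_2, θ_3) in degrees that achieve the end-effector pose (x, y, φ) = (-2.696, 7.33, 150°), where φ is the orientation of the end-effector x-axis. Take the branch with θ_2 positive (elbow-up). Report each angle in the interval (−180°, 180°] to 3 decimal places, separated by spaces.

wrist centre = target − a_3·(cos φ, sin φ) = (-0.0979, 5.8300)
cos θ_2 = (33.9985−5²−3²)/(2·5·3) = -0.0001; θ_2 = 90.0029° (elbow-up)
β = atan2(5.8300,-0.0979) = 90.9623°; ψ = atan2(3.0000,4.9998) = 30.9645°
θ_1 = β − ψ = 59.9978°
θ_3 = φ − θ_1 − θ_2 = -0.0006° (wrapped to (-180°,180°])

59.998 90.003 -0.001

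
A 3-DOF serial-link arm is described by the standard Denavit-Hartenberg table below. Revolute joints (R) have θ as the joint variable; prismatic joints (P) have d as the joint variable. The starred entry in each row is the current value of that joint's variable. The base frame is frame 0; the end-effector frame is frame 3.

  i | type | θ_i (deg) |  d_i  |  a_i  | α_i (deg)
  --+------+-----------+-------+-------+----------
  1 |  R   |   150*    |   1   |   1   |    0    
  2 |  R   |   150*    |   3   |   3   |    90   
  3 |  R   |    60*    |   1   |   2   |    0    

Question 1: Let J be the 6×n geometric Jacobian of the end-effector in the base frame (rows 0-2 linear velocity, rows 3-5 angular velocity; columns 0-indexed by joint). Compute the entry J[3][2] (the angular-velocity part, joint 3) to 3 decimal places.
axis z_2 = (-0.8660,-0.5000,0.0000); lever o_n−o_2 = (-0.3660,-1.3660,1.7321)
cross product → J_v[:, 2] = (-0.8660,1.5000,1.0000)
J_ω[:, 2] = z_2
entry J[3][2] = -0.8660

-0.866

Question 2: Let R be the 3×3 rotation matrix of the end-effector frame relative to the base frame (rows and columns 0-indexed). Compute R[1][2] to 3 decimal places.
End-effector z-axis (col 2 of R) = (-0.8660,-0.5000,0.0000)
R[1][2] = -0.5000

-0.500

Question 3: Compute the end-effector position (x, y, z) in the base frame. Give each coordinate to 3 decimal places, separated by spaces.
after link 1: o_1 = (-0.8660, 0.5000, 1.0000)
after link 2: o_2 = (0.6340, -2.0981, 4.0000)
after link 3: o_3 = (0.2679, -3.4641, 5.7321)

0.268 -3.464 5.732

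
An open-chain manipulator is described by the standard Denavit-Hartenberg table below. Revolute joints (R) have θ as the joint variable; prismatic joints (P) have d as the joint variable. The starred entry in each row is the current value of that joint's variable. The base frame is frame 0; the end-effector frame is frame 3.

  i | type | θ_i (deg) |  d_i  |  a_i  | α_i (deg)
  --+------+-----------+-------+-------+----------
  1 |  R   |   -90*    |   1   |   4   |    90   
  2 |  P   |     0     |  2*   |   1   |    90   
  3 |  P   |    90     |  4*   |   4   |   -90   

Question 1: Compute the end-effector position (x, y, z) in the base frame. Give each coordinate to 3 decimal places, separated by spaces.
after link 1: o_1 = (0.0000, -4.0000, 1.0000)
after link 2: o_2 = (-2.0000, -5.0000, 1.0000)
after link 3: o_3 = (-6.0000, -5.0000, -3.0000)

-6.000 -5.000 -3.000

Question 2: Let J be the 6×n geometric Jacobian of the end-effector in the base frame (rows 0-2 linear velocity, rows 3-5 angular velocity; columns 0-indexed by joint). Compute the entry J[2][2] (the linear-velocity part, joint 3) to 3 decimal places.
-1.000

prismatic axis z_2 = (-0.0000,-0.0000,-1.0000)
J_v[:, 2] = z_2; J_ω[:, 2] = (0,0,0)
entry J[2][2] = -1.0000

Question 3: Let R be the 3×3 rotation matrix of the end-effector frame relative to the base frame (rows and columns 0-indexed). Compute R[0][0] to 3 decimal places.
-1.000

End-effector x-axis (col 0 of R) = (-1.0000,-0.0000,0.0000)
R[0][0] = -1.0000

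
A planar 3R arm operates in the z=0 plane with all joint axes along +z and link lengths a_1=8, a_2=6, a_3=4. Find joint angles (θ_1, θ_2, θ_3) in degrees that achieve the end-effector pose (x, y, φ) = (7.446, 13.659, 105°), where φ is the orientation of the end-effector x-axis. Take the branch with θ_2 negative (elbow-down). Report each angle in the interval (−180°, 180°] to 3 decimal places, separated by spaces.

wrist centre = target − a_3·(cos φ, sin φ) = (8.4813, 9.7953)
cos θ_2 = (167.8799−8²−6²)/(2·8·6) = 0.7071; θ_2 = -45.0020° (elbow-down)
β = atan2(9.7953,8.4813) = 49.1123°; ψ = atan2(-4.2428,12.2425) = -19.1144°
θ_1 = β − ψ = 68.2267°
θ_3 = φ − θ_1 − θ_2 = 81.7753° (wrapped to (-180°,180°])

68.227 -45.002 81.775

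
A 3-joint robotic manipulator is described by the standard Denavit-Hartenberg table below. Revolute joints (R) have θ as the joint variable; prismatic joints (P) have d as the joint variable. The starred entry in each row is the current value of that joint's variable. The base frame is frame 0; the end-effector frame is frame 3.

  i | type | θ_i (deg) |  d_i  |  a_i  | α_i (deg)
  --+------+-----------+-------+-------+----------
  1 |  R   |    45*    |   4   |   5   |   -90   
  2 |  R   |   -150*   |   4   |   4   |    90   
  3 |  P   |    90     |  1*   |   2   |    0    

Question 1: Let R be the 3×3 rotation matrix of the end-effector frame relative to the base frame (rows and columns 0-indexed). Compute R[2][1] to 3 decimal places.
End-effector y-axis (col 1 of R) = (0.6124,0.6124,-0.5000)
R[2][1] = -0.5000

-0.500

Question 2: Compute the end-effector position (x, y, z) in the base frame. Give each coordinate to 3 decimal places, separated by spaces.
after link 1: o_1 = (3.5355, 3.5355, 4.0000)
after link 2: o_2 = (-1.7424, 3.9145, 6.0000)
after link 3: o_3 = (-3.5101, 4.9751, 5.1340)

-3.510 4.975 5.134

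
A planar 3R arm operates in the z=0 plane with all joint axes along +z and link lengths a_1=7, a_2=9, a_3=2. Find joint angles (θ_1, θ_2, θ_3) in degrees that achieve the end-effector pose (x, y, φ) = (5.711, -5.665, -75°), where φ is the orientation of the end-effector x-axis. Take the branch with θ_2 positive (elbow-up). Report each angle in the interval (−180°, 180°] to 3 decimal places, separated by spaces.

-120.001 134.998 -89.997

wrist centre = target − a_3·(cos φ, sin φ) = (5.1934, -3.7331)
cos θ_2 = (40.9074−7²−9²)/(2·7·9) = -0.7071; θ_2 = 134.9982° (elbow-up)
β = atan2(-3.7331,5.1934) = -35.7097°; ψ = atan2(6.3642,0.6362) = 84.2910°
θ_1 = β − ψ = -120.0007°
θ_3 = φ − θ_1 − θ_2 = -89.9975° (wrapped to (-180°,180°])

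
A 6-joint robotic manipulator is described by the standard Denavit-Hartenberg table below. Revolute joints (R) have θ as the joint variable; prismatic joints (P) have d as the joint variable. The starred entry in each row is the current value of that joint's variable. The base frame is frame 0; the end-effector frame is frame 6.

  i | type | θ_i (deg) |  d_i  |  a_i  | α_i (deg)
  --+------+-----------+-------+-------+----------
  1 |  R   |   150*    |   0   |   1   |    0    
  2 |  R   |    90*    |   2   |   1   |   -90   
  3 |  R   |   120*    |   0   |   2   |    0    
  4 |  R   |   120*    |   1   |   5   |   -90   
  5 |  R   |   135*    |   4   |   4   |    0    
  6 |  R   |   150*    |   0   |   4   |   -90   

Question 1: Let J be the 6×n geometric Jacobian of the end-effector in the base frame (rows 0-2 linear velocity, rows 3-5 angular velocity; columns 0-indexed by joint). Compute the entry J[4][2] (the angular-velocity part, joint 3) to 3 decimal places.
-0.500

axis z_2 = (0.8660,-0.5000,0.0000); lever o_n−o_2 = (1.3323,-1.7630,3.0452)
cross product → J_v[:, 2] = (-1.5226,-2.6372,-0.8607)
J_ω[:, 2] = z_2
entry J[4][2] = -0.5000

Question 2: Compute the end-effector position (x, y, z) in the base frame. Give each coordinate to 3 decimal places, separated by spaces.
-0.034 -2.129 5.045

after link 1: o_1 = (-0.8660, 0.5000, 0.0000)
after link 2: o_2 = (-1.3660, -0.3660, 2.0000)
after link 3: o_3 = (-0.8660, 0.5000, 0.2679)
after link 4: o_4 = (1.2500, 2.1651, 4.5981)
after link 5: o_5 = (-3.6386, -0.6455, 4.1486)
after link 6: o_6 = (-0.0338, -2.1290, 5.0452)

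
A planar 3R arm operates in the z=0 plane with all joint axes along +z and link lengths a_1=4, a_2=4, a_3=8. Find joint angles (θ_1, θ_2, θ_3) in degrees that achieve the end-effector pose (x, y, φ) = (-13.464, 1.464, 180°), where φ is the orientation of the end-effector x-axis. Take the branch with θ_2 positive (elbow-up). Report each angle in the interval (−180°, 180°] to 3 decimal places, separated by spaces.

wrist centre = target − a_3·(cos φ, sin φ) = (-5.4640, 1.4640)
cos θ_2 = (31.9986−4²−4²)/(2·4·4) = -0.0000; θ_2 = 90.0025° (elbow-up)
β = atan2(1.4640,-5.4640) = 165.0007°; ψ = atan2(4.0000,3.9998) = 45.0013°
θ_1 = β − ψ = 119.9995°
θ_3 = φ − θ_1 − θ_2 = -30.0020° (wrapped to (-180°,180°])

119.999 90.003 -30.002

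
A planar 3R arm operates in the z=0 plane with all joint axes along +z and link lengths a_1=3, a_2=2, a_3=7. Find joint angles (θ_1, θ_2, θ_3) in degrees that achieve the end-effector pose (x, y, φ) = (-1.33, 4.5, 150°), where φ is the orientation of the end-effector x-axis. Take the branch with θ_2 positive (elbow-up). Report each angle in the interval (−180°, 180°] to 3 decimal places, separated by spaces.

0.004 29.989 120.007

wrist centre = target − a_3·(cos φ, sin φ) = (4.7322, 1.0000)
cos θ_2 = (23.3935−3²−2²)/(2·3·2) = 0.8661; θ_2 = 29.9885° (elbow-up)
β = atan2(1.0000,4.7322) = 11.9322°; ψ = atan2(0.9997,4.7323) = 11.9279°
θ_1 = β − ψ = 0.0042°
θ_3 = φ − θ_1 − θ_2 = 120.0073° (wrapped to (-180°,180°])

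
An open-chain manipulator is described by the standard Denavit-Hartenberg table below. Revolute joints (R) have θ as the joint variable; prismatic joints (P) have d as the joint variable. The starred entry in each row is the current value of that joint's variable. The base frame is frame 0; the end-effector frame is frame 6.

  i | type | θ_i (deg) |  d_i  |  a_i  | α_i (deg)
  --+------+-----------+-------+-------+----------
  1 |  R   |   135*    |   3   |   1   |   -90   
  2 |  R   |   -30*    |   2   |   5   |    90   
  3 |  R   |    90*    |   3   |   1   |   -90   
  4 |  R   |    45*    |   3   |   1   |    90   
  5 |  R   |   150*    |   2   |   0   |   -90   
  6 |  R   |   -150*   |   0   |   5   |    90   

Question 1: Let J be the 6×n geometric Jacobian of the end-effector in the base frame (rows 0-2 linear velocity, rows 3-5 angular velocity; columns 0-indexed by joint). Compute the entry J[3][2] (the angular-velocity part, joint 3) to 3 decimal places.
axis z_2 = (0.3536,-0.3536,0.8660); lever o_n−o_2 = (-3.8227,-6.8416,2.0275)
cross product → J_v[:, 2] = (5.2081,-4.0274,-3.7704)
J_ω[:, 2] = z_2
entry J[3][2] = 0.3536

0.354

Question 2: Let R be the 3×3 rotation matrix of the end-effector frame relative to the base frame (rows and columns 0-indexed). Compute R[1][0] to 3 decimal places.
-0.297

End-effector x-axis (col 0 of R) = (-0.9527,-0.2973,0.0634)
R[1][0] = -0.2973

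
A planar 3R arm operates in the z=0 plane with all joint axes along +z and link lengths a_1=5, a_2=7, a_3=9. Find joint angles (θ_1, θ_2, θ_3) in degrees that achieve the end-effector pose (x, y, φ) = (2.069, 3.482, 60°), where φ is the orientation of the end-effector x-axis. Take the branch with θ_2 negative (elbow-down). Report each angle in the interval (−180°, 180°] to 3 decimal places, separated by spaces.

-29.997 -134.997 -135.006

wrist centre = target − a_3·(cos φ, sin φ) = (-2.4310, -4.3122)
cos θ_2 = (24.5051−5²−7²)/(2·5·7) = -0.7071; θ_2 = -134.9970° (elbow-down)
β = atan2(-4.3122,-2.4310) = -119.4119°; ψ = atan2(-4.9500,0.0505) = -89.4154°
θ_1 = β − ψ = -29.9965°
θ_3 = φ − θ_1 − θ_2 = -135.0064° (wrapped to (-180°,180°])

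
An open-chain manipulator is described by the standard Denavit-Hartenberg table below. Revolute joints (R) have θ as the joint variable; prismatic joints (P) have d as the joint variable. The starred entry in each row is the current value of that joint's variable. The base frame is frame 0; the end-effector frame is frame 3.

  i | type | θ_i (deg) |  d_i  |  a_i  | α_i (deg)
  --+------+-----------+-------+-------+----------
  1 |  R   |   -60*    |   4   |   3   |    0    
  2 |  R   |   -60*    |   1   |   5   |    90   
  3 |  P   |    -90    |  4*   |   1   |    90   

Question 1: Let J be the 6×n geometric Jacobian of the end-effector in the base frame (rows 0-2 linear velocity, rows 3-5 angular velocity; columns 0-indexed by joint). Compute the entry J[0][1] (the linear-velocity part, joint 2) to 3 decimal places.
axis z_1 = (0.0000,0.0000,1.0000); lever o_n−o_1 = (-5.9641,-2.3301,0.0000)
cross product → J_v[:, 1] = (2.3301,-5.9641,0.0000)
J_ω[:, 1] = z_1
entry J[0][1] = 2.3301

2.330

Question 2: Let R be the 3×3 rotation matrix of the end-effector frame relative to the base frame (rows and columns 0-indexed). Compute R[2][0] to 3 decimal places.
End-effector x-axis (col 0 of R) = (-0.0000,-0.0000,-1.0000)
R[2][0] = -1.0000

-1.000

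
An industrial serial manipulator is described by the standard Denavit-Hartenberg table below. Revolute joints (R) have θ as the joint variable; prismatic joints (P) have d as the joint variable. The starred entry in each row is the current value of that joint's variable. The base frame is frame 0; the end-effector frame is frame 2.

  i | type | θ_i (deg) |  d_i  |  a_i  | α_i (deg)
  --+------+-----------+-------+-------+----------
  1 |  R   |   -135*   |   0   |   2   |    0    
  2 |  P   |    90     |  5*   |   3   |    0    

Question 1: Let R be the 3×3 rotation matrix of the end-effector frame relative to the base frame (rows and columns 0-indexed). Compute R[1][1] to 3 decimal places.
End-effector y-axis (col 1 of R) = (0.7071,0.7071,0.0000)
R[1][1] = 0.7071

0.707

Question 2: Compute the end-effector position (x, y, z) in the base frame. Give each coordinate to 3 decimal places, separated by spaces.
0.707 -3.536 5.000

after link 1: o_1 = (-1.4142, -1.4142, 0.0000)
after link 2: o_2 = (0.7071, -3.5355, 5.0000)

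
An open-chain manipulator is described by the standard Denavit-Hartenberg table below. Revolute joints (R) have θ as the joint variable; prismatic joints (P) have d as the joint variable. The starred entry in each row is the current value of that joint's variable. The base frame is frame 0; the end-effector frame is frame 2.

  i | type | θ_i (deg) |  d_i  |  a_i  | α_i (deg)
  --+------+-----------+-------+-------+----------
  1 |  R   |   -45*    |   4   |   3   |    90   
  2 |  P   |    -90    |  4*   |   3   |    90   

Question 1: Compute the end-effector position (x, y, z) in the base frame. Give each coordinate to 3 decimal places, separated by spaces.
-0.707 -4.950 1.000

after link 1: o_1 = (2.1213, -2.1213, 4.0000)
after link 2: o_2 = (-0.7071, -4.9497, 1.0000)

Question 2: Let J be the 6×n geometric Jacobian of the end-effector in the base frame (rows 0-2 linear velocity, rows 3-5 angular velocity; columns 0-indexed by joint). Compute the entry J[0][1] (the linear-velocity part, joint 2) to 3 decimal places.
-0.707

prismatic axis z_1 = (-0.7071,-0.7071,0.0000)
J_v[:, 1] = z_1; J_ω[:, 1] = (0,0,0)
entry J[0][1] = -0.7071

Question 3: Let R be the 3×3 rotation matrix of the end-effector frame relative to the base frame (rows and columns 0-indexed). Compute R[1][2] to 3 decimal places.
0.707

End-effector z-axis (col 2 of R) = (-0.7071,0.7071,-0.0000)
R[1][2] = 0.7071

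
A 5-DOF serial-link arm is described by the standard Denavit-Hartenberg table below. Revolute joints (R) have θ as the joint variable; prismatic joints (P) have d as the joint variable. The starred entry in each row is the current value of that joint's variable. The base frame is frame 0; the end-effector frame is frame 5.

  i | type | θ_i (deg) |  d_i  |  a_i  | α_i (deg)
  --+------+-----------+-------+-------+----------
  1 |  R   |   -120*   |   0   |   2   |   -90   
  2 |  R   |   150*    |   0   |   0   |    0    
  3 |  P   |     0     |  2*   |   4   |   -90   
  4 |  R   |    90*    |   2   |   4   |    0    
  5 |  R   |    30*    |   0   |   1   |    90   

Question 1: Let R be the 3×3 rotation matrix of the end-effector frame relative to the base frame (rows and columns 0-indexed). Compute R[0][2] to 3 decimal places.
-0.058

End-effector z-axis (col 2 of R) = (-0.0580,0.8995,-0.4330)
R[0][2] = -0.0580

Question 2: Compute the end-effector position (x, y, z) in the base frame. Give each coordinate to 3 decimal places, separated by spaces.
after link 1: o_1 = (-1.0000, -1.7321, 0.0000)
after link 2: o_2 = (-1.0000, -1.7321, 0.0000)
after link 3: o_3 = (2.4641, 0.2679, -2.0000)
after link 4: o_4 = (-0.5000, 3.1340, -0.2679)
after link 5: o_5 = (-1.4665, 3.1920, -0.0179)

-1.467 3.192 -0.018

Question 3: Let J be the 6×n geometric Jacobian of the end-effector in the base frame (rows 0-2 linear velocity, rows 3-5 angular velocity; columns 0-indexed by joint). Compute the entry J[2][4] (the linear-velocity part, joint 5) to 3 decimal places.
0.433

axis z_4 = (0.2500,0.4330,0.8660); lever o_n−o_4 = (-0.9665,0.0580,0.2500)
cross product → J_v[:, 4] = (0.0580,-0.8995,0.4330)
J_ω[:, 4] = z_4
entry J[2][4] = 0.4330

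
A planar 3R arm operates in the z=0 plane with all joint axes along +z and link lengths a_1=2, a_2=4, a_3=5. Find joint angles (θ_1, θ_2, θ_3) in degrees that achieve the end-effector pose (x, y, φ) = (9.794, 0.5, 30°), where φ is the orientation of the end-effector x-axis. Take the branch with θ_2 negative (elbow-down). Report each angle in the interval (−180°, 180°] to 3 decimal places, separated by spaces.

0.011 -30.018 60.007

wrist centre = target − a_3·(cos φ, sin φ) = (5.4639, -2.0000)
cos θ_2 = (33.8539−2²−4²)/(2·2·4) = 0.8659; θ_2 = -30.0179° (elbow-down)
β = atan2(-2.0000,5.4639) = -20.1047°; ψ = atan2(-2.0011,5.4635) = -20.1160°
θ_1 = β − ψ = 0.0113°
θ_3 = φ − θ_1 − θ_2 = 60.0065° (wrapped to (-180°,180°])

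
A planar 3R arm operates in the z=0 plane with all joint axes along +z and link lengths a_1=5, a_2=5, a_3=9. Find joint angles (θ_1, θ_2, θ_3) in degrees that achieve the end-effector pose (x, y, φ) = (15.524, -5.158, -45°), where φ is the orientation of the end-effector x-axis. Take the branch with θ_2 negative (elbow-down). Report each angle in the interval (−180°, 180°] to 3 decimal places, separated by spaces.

29.996 -44.991 -30.004

wrist centre = target − a_3·(cos φ, sin φ) = (9.1600, 1.2060)
cos θ_2 = (85.3607−5²−5²)/(2·5·5) = 0.7072; θ_2 = -44.9914° (elbow-down)
β = atan2(1.2060,9.1600) = 7.5001°; ψ = atan2(-3.5350,8.5361) = -22.4957°
θ_1 = β − ψ = 29.9958°
θ_3 = φ − θ_1 − θ_2 = -30.0044° (wrapped to (-180°,180°])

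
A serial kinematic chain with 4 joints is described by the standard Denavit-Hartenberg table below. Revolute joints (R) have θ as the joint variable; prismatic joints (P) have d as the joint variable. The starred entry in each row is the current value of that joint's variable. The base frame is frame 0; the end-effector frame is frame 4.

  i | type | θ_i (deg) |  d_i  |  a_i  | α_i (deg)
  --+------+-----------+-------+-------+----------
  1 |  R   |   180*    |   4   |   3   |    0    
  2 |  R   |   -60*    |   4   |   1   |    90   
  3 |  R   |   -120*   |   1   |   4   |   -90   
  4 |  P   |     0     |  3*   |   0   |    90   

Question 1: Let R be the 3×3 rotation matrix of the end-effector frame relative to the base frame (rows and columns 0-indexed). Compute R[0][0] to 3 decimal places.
End-effector x-axis (col 0 of R) = (0.2500,-0.4330,-0.8660)
R[0][0] = 0.2500

0.250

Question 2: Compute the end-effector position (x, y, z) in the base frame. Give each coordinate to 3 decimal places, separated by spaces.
after link 1: o_1 = (-3.0000, 0.0000, 4.0000)
after link 2: o_2 = (-3.5000, 0.8660, 8.0000)
after link 3: o_3 = (-1.6340, -0.3660, 4.5359)
after link 4: o_4 = (-2.9330, 1.8840, 3.0359)

-2.933 1.884 3.036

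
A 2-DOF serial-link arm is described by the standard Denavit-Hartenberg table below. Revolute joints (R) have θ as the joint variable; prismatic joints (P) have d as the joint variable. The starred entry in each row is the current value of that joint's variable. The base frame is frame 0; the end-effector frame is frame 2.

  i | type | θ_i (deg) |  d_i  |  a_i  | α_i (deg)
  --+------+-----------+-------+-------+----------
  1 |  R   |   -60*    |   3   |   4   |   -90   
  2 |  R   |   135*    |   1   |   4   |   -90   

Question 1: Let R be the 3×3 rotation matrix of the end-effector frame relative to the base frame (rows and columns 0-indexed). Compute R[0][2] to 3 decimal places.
End-effector z-axis (col 2 of R) = (-0.3536,0.6124,0.7071)
R[0][2] = -0.3536

-0.354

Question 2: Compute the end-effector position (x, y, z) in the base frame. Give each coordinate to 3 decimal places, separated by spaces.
1.452 -0.515 0.172

after link 1: o_1 = (2.0000, -3.4641, 3.0000)
after link 2: o_2 = (1.4518, -0.5146, 0.1716)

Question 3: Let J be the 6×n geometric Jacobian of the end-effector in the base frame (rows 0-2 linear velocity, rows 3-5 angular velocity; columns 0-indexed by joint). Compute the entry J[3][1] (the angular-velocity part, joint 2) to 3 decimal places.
0.866

axis z_1 = (0.8660,0.5000,0.0000); lever o_n−o_1 = (-0.5482,2.9495,-2.8284)
cross product → J_v[:, 1] = (-1.4142,2.4495,2.8284)
J_ω[:, 1] = z_1
entry J[3][1] = 0.8660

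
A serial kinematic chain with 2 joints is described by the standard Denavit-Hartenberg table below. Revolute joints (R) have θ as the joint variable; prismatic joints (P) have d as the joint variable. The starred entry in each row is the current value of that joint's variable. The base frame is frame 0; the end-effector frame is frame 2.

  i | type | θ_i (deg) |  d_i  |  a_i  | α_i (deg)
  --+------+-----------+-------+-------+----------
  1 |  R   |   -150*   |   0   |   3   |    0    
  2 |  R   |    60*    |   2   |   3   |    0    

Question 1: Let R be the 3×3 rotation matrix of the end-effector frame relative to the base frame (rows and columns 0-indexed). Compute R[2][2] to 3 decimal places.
End-effector z-axis (col 2 of R) = (0.0000,0.0000,1.0000)
R[2][2] = 1.0000

1.000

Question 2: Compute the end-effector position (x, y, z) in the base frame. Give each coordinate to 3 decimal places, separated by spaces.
-2.598 -4.500 2.000

after link 1: o_1 = (-2.5981, -1.5000, 0.0000)
after link 2: o_2 = (-2.5981, -4.5000, 2.0000)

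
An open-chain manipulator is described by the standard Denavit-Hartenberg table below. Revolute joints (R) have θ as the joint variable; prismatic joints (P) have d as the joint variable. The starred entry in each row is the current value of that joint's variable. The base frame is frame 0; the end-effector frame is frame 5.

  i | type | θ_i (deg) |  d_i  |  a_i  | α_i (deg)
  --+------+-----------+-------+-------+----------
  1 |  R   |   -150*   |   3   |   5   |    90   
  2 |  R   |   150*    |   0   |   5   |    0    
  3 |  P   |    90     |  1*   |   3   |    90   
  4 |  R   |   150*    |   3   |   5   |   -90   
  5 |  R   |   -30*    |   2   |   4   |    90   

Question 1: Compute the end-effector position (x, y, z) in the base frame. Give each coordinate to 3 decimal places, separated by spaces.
-0.888 3.529 12.616

after link 1: o_1 = (-4.3301, -2.5000, 3.0000)
after link 2: o_2 = (-0.5801, -0.3349, 5.5000)
after link 3: o_3 = (0.2189, 1.2811, 2.9019)
after link 4: o_4 = (-0.6561, 3.6627, 8.1519)
after link 5: o_5 = (-0.8881, 3.5287, 12.6160)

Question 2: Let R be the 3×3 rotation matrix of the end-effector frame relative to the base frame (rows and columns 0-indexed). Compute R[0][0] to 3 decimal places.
-0.166

End-effector x-axis (col 0 of R) = (-0.1663,0.4040,0.8995)
R[0][0] = -0.1663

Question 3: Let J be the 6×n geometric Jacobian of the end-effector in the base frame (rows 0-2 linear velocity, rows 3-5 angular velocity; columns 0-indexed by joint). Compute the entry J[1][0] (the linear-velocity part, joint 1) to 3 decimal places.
axis z_0 = ẑ; lever o_n−o_0 = (-0.8881,3.5287,12.6160)
cross product → J_v[:, 0] = (-3.5287,-0.8881,0.0000)
J_ω[:, 0] = z_0
entry J[1][0] = -0.8881

-0.888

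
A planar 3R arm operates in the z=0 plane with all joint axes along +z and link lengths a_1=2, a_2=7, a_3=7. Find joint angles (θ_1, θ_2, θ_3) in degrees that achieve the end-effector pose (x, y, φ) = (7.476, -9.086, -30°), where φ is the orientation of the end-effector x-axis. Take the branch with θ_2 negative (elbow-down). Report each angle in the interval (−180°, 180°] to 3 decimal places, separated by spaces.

44.991 -134.996 60.005

wrist centre = target − a_3·(cos φ, sin φ) = (1.4138, -5.5860)
cos θ_2 = (33.2023−2²−7²)/(2·2·7) = -0.7071; θ_2 = -134.9963° (elbow-down)
β = atan2(-5.5860,1.4138) = -75.7967°; ψ = atan2(-4.9501,-2.9494) = -120.7880°
θ_1 = β − ψ = 44.9913°
θ_3 = φ − θ_1 − θ_2 = 60.0050° (wrapped to (-180°,180°])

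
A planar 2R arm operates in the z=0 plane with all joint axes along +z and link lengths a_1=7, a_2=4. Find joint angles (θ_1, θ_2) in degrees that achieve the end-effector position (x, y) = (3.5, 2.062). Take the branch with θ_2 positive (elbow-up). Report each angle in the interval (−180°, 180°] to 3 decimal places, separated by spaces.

cos θ_2 = (16.5018−7²−4²)/(2·7·4) = -0.8660; θ_2 = 150.0015° (elbow-up)
β = atan2(2.0620,3.5000) = 30.5042°; ψ = atan2(1.9999,3.5358) = 29.4929°
θ_1 = β − ψ = 1.0112°

1.011 150.002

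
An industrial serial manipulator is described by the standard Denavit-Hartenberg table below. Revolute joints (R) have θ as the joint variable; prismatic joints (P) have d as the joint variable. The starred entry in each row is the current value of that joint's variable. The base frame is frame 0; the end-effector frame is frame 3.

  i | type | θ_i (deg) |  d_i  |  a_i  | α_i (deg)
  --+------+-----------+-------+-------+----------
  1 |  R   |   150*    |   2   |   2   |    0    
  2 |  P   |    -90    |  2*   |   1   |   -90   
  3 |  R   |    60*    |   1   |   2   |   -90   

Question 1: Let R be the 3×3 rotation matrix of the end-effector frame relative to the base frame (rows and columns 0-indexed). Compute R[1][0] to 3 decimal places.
End-effector x-axis (col 0 of R) = (0.2500,0.4330,-0.8660)
R[1][0] = 0.4330

0.433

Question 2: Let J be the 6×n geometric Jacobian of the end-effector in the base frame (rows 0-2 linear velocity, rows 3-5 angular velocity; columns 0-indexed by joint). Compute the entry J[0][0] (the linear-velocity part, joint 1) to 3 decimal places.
axis z_0 = ẑ; lever o_n−o_0 = (-1.5981,3.2321,2.2679)
cross product → J_v[:, 0] = (-3.2321,-1.5981,0.0000)
J_ω[:, 0] = z_0
entry J[0][0] = -3.2321

-3.232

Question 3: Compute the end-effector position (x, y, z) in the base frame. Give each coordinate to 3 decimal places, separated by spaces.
after link 1: o_1 = (-1.7321, 1.0000, 2.0000)
after link 2: o_2 = (-1.2321, 1.8660, 4.0000)
after link 3: o_3 = (-1.5981, 3.2321, 2.2679)

-1.598 3.232 2.268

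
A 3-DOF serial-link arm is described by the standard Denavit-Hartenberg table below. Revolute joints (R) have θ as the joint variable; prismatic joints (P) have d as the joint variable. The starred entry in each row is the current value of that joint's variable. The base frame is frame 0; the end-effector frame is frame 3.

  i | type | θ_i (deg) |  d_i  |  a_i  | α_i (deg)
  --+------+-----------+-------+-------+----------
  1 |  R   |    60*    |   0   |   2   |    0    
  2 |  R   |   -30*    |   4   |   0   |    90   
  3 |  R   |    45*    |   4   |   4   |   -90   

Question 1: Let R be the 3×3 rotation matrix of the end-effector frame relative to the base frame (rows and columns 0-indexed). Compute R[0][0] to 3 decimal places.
0.612

End-effector x-axis (col 0 of R) = (0.6124,0.3536,0.7071)
R[0][0] = 0.6124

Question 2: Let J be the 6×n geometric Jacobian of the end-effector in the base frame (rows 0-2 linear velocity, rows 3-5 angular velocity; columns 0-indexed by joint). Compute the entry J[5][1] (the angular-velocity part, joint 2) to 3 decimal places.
1.000

axis z_1 = (0.0000,0.0000,1.0000); lever o_n−o_1 = (4.4495,-2.0499,6.8284)
cross product → J_v[:, 1] = (2.0499,4.4495,-0.0000)
J_ω[:, 1] = z_1
entry J[5][1] = 1.0000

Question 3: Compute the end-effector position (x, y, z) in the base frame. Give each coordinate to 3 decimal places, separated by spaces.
5.449 -0.318 6.828

after link 1: o_1 = (1.0000, 1.7321, 0.0000)
after link 2: o_2 = (1.0000, 1.7321, 4.0000)
after link 3: o_3 = (5.4495, -0.3178, 6.8284)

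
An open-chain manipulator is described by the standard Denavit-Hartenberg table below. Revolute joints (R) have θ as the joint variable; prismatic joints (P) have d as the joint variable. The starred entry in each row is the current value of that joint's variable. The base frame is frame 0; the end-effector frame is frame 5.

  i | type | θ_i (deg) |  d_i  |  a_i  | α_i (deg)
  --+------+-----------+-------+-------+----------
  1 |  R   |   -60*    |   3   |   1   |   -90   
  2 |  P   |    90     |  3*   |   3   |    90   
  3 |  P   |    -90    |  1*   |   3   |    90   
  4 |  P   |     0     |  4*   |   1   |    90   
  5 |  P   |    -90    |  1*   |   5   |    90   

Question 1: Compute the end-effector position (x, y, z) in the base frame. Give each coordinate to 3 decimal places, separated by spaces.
after link 1: o_1 = (0.5000, -0.8660, 3.0000)
after link 2: o_2 = (3.0981, 0.6340, 0.0000)
after link 3: o_3 = (1.0000, -1.7321, -0.0000)
after link 4: o_4 = (0.1340, -2.2321, 4.0000)
after link 5: o_5 = (-0.3660, -1.3660, -1.0000)

-0.366 -1.366 -1.000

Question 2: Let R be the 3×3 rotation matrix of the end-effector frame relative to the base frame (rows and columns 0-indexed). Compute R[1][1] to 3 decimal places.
0.866

End-effector y-axis (col 1 of R) = (-0.5000,0.8660,0.0000)
R[1][1] = 0.8660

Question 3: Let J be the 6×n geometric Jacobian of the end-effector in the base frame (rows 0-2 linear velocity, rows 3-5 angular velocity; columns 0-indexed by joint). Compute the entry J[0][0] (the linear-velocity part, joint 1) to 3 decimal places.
1.366

axis z_0 = ẑ; lever o_n−o_0 = (-0.3660,-1.3660,-1.0000)
cross product → J_v[:, 0] = (1.3660,-0.3660,0.0000)
J_ω[:, 0] = z_0
entry J[0][0] = 1.3660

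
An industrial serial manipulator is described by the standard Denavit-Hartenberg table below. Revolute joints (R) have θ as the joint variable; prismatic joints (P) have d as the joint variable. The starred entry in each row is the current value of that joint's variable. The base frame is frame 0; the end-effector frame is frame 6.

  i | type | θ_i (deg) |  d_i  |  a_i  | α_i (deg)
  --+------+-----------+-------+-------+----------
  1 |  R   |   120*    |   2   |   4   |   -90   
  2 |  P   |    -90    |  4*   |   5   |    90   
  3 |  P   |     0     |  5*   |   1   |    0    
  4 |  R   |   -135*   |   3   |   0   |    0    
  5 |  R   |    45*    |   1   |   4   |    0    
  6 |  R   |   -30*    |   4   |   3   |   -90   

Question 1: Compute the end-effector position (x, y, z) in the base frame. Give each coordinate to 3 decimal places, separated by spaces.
6.750 -6.495 6.500

after link 1: o_1 = (-2.0000, 3.4641, 2.0000)
after link 2: o_2 = (-5.4641, 1.4641, 7.0000)
after link 3: o_3 = (-2.9641, -2.8660, 8.0000)
after link 4: o_4 = (-1.4641, -5.4641, 8.0000)
after link 5: o_5 = (2.5000, -4.3301, 8.0000)
after link 6: o_6 = (6.7500, -6.4952, 6.5000)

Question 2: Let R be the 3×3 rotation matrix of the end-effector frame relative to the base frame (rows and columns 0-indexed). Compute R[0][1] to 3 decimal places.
-0.500

End-effector y-axis (col 1 of R) = (-0.5000,0.8660,-0.0000)
R[0][1] = -0.5000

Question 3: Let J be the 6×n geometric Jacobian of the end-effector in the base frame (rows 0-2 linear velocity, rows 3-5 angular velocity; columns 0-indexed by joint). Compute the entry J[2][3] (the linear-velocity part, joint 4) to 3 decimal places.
axis z_3 = (0.5000,-0.8660,0.0000); lever o_n−o_3 = (9.7141,-3.6292,-1.5000)
cross product → J_v[:, 3] = (1.2990,0.7500,6.5981)
J_ω[:, 3] = z_3
entry J[2][3] = 6.5981

6.598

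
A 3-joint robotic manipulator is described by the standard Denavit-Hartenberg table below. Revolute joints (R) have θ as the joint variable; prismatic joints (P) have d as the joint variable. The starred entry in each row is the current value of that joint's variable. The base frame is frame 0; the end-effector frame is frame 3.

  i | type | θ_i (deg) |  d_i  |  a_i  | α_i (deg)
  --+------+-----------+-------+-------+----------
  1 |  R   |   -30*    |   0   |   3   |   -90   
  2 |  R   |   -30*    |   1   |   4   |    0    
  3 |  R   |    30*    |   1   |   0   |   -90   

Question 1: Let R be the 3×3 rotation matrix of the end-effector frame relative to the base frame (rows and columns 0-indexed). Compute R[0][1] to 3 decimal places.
-0.500

End-effector y-axis (col 1 of R) = (-0.5000,-0.8660,-0.0000)
R[0][1] = -0.5000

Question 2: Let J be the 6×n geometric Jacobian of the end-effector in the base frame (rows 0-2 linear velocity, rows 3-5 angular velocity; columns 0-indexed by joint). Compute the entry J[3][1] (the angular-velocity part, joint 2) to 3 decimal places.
axis z_1 = (0.5000,0.8660,0.0000); lever o_n−o_1 = (4.0000,0.0000,2.0000)
cross product → J_v[:, 1] = (1.7321,-1.0000,-3.4641)
J_ω[:, 1] = z_1
entry J[3][1] = 0.5000

0.500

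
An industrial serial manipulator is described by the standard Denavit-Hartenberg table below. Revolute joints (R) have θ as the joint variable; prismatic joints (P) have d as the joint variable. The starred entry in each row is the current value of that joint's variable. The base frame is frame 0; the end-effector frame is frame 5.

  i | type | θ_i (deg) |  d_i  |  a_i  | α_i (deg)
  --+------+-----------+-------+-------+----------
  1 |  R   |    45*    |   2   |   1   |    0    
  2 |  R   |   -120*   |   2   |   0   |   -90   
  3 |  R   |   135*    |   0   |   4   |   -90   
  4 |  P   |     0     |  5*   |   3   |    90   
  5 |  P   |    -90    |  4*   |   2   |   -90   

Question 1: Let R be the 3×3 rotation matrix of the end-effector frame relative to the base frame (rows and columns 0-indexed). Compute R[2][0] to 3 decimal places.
End-effector x-axis (col 0 of R) = (0.1830,-0.6830,-0.7071)
R[2][0] = -0.7071

-0.707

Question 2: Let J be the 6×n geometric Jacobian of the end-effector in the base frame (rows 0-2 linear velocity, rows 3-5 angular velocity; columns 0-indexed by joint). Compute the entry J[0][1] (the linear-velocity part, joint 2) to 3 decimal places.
-7.865

axis z_1 = (0.0000,0.0000,1.0000); lever o_n−o_1 = (2.0336,7.8654,-0.8284)
cross product → J_v[:, 1] = (-7.8654,2.0336,0.0000)
J_ω[:, 1] = z_1
entry J[0][1] = -7.8654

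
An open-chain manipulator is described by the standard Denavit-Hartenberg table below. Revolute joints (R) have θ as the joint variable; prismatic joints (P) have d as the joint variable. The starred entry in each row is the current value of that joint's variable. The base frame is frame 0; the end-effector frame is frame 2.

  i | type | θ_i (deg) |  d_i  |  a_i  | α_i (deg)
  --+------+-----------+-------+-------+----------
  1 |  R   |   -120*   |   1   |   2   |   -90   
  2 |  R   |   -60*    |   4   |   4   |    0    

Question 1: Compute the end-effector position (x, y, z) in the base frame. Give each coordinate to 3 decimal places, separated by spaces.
1.464 -5.464 4.464

after link 1: o_1 = (-1.0000, -1.7321, 1.0000)
after link 2: o_2 = (1.4641, -5.4641, 4.4641)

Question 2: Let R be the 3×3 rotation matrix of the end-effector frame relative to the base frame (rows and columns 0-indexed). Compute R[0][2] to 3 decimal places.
0.866

End-effector z-axis (col 2 of R) = (0.8660,-0.5000,0.0000)
R[0][2] = 0.8660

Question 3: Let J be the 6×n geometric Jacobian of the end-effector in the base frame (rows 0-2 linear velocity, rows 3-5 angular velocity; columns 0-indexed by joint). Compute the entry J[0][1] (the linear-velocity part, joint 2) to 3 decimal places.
axis z_1 = (0.8660,-0.5000,0.0000); lever o_n−o_1 = (2.4641,-3.7321,3.4641)
cross product → J_v[:, 1] = (-1.7321,-3.0000,-2.0000)
J_ω[:, 1] = z_1
entry J[0][1] = -1.7321

-1.732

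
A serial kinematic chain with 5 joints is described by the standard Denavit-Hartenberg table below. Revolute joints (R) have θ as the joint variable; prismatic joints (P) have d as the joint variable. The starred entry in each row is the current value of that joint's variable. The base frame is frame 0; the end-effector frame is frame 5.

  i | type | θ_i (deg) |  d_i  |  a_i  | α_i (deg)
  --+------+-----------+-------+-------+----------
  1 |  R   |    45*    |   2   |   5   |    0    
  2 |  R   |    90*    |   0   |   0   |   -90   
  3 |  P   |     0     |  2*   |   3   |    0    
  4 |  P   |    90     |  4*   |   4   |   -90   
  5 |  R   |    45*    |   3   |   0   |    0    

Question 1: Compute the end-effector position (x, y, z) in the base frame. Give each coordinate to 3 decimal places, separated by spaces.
-0.707 -0.707 -2.000

after link 1: o_1 = (3.5355, 3.5355, 2.0000)
after link 2: o_2 = (3.5355, 3.5355, 2.0000)
after link 3: o_3 = (0.0000, 4.2426, 2.0000)
after link 4: o_4 = (-2.8284, 1.4142, -2.0000)
after link 5: o_5 = (-0.7071, -0.7071, -2.0000)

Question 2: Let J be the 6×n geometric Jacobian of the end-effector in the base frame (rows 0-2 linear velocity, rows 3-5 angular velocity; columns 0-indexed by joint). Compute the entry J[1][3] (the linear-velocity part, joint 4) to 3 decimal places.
prismatic axis z_3 = (-0.7071,-0.7071,0.0000)
J_v[:, 3] = z_3; J_ω[:, 3] = (0,0,0)
entry J[1][3] = -0.7071

-0.707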